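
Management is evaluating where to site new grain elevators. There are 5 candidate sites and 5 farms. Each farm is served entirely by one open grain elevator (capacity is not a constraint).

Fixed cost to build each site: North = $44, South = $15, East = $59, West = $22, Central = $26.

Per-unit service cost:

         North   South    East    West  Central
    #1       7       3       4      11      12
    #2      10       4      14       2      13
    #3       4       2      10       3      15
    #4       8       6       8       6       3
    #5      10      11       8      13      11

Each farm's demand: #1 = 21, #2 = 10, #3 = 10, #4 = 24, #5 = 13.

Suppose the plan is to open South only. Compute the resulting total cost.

Each farm is assigned to its cheapest site among the open ones.
{South}: #1→South 3·21=63, #2→South 4·10=40, #3→South 2·10=20, #4→South 6·24=144, #5→South 11·13=143. Service 410; fixed 15; total 425.

Total cost: 425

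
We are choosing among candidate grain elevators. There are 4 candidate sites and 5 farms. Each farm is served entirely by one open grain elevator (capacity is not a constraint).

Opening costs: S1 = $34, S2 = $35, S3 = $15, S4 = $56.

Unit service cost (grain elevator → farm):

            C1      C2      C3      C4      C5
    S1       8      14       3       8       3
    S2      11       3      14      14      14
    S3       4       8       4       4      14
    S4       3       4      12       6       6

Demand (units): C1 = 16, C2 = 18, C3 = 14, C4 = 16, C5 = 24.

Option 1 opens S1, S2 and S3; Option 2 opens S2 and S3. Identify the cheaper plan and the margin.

Option 1 is cheaper by 244.

Option 1: {S1, S2, S3}: C1→S3 4·16=64, C2→S2 3·18=54, C3→S1 3·14=42, C4→S3 4·16=64, C5→S1 3·24=72. Service 296; fixed 84; total 380.
Option 2: {S2, S3}: C1→S3 4·16=64, C2→S2 3·18=54, C3→S3 4·14=56, C4→S3 4·16=64, C5→S2 14·24=336. Service 574; fixed 50; total 624.
Difference: |380 − 624| = 244.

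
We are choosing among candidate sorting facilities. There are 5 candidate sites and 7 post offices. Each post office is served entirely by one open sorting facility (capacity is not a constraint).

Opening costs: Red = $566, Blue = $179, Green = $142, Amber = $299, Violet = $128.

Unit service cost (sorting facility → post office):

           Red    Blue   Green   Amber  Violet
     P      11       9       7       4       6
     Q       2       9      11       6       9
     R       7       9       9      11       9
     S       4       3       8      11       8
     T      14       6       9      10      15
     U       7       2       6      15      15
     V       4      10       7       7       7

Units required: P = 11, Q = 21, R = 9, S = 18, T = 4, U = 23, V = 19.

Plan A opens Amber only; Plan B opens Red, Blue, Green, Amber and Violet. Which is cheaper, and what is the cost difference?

Plan A: {Amber}: P→Amber 4·11=44, Q→Amber 6·21=126, R→Amber 11·9=99, S→Amber 11·18=198, T→Amber 10·4=40, U→Amber 15·23=345, V→Amber 7·19=133. Service 985; fixed 299; total 1284.
Plan B: {Red, Blue, Green, Amber, Violet}: P→Amber 4·11=44, Q→Red 2·21=42, R→Red 7·9=63, S→Blue 3·18=54, T→Blue 6·4=24, U→Blue 2·23=46, V→Red 4·19=76. Service 349; fixed 1314; total 1663.
Difference: |1284 − 1663| = 379.

Plan A is cheaper by 379.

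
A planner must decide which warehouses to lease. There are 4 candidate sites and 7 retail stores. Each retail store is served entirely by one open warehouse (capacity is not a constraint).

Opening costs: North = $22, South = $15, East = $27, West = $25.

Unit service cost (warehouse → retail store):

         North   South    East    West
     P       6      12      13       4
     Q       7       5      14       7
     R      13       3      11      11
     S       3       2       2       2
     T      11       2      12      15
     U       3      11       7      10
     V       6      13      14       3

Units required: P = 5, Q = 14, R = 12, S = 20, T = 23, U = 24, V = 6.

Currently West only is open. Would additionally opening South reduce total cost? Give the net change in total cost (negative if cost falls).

Yes — net change −408 (cost falls by 408).

Current service cost with {West}: 893.
Adding South: each retail store re-picks its cheapest; new service cost 470, saving 423.
Extra fixed cost: 15. Net change = 15 − 423 = -408.
(Totals: 918 → 510.)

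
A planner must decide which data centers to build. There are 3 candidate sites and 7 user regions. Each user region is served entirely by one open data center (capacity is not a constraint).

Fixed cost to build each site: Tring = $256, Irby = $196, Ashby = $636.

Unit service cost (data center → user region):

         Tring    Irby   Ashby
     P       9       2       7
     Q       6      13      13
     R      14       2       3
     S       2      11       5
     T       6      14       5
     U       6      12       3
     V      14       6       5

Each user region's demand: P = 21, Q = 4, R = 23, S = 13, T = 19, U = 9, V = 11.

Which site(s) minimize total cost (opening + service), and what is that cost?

For any fixed open set, each user region goes to its cheapest open site; total = fixed + service.
{Tring, Irby}: P→Irby 2·21=42, Q→Tring 6·4=24, R→Irby 2·23=46, S→Tring 2·13=26, T→Tring 6·19=114, U→Tring 6·9=54, V→Irby 6·11=66. Service 372; fixed 452; total 824.
{Irby}: P→Irby 2·21=42, Q→Irby 13·4=52, R→Irby 2·23=46, S→Irby 11·13=143, T→Irby 14·19=266, U→Irby 12·9=108, V→Irby 6·11=66. Service 723; fixed 196; total 919.
{Tring}: service 883 + fixed 256 = 1139
{Tring, Irby, Ashby}: service 315 + fixed 1088 = 1403
(All 7 nonempty subsets were checked; Tring and Irby is lowest.)

Open Tring and Irby; minimum total cost 824.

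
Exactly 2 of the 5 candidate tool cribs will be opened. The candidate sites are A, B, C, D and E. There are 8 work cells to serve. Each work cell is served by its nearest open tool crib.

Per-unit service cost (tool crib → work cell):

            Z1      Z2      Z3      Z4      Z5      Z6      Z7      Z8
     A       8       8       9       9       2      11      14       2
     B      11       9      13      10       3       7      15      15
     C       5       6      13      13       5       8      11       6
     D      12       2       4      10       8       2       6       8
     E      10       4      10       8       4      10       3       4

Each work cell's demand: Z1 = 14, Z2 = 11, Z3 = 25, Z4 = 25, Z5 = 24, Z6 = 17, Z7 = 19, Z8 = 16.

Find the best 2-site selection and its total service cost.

Choose A and D; total service cost 687.

With exactly 2 open, each work cell uses its cheapest among the chosen.
{A, D}: Z1→A 8·14=112, Z2→D 2·11=22, Z3→D 4·25=100, Z4→A 9·25=225, Z5→A 2·24=48, Z6→D 2·17=34, Z7→D 6·19=114, Z8→A 2·16=32. Service cost 687.
{D, E}: service cost 713
{C, D}: service cost 806
Among all 10 size-2 choices, {A, D} is lowest.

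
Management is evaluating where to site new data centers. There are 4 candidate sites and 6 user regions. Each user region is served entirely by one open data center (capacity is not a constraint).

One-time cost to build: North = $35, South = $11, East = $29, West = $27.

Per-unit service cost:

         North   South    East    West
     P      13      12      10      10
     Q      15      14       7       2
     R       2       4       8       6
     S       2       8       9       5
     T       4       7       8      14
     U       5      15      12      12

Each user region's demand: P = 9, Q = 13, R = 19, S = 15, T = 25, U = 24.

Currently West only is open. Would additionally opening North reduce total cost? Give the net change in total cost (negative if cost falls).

Yes — net change −504 (cost falls by 504).

Current service cost with {West}: 943.
Adding North: each user region re-picks its cheapest; new service cost 404, saving 539.
Extra fixed cost: 35. Net change = 35 − 539 = -504.
(Totals: 970 → 466.)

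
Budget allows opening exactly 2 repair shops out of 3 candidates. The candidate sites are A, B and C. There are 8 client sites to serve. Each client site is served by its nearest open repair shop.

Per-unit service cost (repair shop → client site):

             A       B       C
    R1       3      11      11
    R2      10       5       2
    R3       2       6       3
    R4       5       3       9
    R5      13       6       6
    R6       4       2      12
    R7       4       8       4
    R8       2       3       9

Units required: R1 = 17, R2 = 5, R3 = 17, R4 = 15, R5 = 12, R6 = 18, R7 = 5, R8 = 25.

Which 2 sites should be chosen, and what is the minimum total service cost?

With exactly 2 open, each client site uses its cheapest among the chosen.
{A, B}: R1→A 3·17=51, R2→B 5·5=25, R3→A 2·17=34, R4→B 3·15=45, R5→B 6·12=72, R6→B 2·18=36, R7→A 4·5=20, R8→A 2·25=50. Service cost 333.
{A, C}: service cost 384
{B, C}: service cost 496
Among all 3 size-2 choices, {A, B} is lowest.

Choose A and B; total service cost 333.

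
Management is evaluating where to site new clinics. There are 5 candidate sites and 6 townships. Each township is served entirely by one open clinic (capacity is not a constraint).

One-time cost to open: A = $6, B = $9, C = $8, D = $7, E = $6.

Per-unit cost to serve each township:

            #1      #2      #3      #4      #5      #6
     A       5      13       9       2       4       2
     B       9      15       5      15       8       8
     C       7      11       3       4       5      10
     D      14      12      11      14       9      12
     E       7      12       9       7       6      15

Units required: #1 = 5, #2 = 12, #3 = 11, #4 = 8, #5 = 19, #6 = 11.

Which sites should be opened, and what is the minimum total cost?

Open A and C; minimum total cost 318.

For any fixed open set, each township goes to its cheapest open site; total = fixed + service.
{A, C}: #1→A 5·5=25, #2→C 11·12=132, #3→C 3·11=33, #4→A 2·8=16, #5→A 4·19=76, #6→A 2·11=22. Service 304; fixed 14; total 318.
{A, C, E}: #1→A 5·5=25, #2→C 11·12=132, #3→C 3·11=33, #4→A 2·8=16, #5→A 4·19=76, #6→A 2·11=22. Service 304; fixed 20; total 324.
{A, C, D}: service 304 + fixed 21 = 325
{A, B, C, D, E}: service 304 + fixed 36 = 340
No other subset beats 318.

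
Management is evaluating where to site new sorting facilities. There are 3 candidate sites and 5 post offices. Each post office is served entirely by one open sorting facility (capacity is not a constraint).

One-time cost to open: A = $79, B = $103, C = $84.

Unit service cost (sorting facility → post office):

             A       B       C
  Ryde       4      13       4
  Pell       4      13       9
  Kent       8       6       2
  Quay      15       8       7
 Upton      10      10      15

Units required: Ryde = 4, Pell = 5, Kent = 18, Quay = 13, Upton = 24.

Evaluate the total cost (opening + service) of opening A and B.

Each post office is assigned to its cheapest site among the open ones.
{A, B}: Ryde→A 4·4=16, Pell→A 4·5=20, Kent→B 6·18=108, Quay→B 8·13=104, Upton→A 10·24=240. Service 488; fixed 182; total 670.

Total cost: 670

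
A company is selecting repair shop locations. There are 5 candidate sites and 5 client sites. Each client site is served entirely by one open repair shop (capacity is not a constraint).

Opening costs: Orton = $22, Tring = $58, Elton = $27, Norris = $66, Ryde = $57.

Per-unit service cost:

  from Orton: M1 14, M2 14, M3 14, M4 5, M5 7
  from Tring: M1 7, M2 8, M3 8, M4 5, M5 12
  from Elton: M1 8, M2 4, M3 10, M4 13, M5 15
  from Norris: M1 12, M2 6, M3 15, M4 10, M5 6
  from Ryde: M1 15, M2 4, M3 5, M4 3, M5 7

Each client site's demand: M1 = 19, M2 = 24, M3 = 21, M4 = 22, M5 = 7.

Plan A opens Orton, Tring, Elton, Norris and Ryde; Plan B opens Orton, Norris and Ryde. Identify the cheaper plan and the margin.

Plan A is cheaper by 10.

Plan A: {Orton, Tring, Elton, Norris, Ryde}: M1→Tring 7·19=133, M2→Elton 4·24=96, M3→Ryde 5·21=105, M4→Ryde 3·22=66, M5→Norris 6·7=42. Service 442; fixed 230; total 672.
Plan B: {Orton, Norris, Ryde}: M1→Norris 12·19=228, M2→Ryde 4·24=96, M3→Ryde 5·21=105, M4→Ryde 3·22=66, M5→Norris 6·7=42. Service 537; fixed 145; total 682.
Difference: |672 − 682| = 10.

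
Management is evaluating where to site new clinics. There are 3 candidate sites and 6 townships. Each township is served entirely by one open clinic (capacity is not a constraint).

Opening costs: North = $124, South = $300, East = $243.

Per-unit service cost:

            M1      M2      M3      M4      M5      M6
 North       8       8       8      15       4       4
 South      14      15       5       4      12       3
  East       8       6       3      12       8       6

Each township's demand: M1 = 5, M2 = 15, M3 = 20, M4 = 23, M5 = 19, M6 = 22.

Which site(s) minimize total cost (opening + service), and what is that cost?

Open North and South; minimum total cost 918.

For any fixed open set, each township goes to its cheapest open site; total = fixed + service.
{North, South}: M1→North 8·5=40, M2→North 8·15=120, M3→South 5·20=100, M4→South 4·23=92, M5→North 4·19=76, M6→South 3·22=66. Service 494; fixed 424; total 918.
{North}: service 829 + fixed 124 = 953
{East}: service 750 + fixed 243 = 993
{North, South, East}: M1→North 8·5=40, M2→East 6·15=90, M3→East 3·20=60, M4→South 4·23=92, M5→North 4·19=76, M6→South 3·22=66. Service 424; fixed 667; total 1091.
(All 7 nonempty subsets were checked; North and South is lowest.)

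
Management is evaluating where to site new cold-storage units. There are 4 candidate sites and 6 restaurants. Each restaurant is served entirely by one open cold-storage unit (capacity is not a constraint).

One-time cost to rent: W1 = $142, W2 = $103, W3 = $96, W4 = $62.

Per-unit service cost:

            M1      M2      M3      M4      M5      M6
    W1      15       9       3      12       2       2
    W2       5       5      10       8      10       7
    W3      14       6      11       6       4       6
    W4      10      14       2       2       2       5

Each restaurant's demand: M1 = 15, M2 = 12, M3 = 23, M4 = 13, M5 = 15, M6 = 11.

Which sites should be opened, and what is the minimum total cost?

Open W2 and W4; minimum total cost 457.

For any fixed open set, each restaurant goes to its cheapest open site; total = fixed + service.
{W2, W4}: M1→W2 5·15=75, M2→W2 5·12=60, M3→W4 2·23=46, M4→W4 2·13=26, M5→W4 2·15=30, M6→W4 5·11=55. Service 292; fixed 165; total 457.
{W3, W4}: service 379 + fixed 158 = 537
{W4}: service 475 + fixed 62 = 537
{W1, W2, W3, W4}: M1→W2 5·15=75, M2→W2 5·12=60, M3→W4 2·23=46, M4→W4 2·13=26, M5→W1 2·15=30, M6→W1 2·11=22. Service 259; fixed 403; total 662.
No other subset beats 457.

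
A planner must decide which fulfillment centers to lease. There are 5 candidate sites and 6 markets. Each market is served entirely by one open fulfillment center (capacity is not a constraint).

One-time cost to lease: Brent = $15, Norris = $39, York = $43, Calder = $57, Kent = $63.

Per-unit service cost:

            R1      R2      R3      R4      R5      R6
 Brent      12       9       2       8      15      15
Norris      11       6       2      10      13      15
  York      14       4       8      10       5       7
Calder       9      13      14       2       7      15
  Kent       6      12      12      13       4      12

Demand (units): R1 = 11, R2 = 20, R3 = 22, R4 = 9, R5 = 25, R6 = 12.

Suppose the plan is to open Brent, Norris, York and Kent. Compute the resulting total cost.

Each market is assigned to its cheapest site among the open ones.
{Brent, Norris, York, Kent}: R1→Kent 6·11=66, R2→York 4·20=80, R3→Brent 2·22=44, R4→Brent 8·9=72, R5→Kent 4·25=100, R6→York 7·12=84. Service 446; fixed 160; total 606.

Total cost: 606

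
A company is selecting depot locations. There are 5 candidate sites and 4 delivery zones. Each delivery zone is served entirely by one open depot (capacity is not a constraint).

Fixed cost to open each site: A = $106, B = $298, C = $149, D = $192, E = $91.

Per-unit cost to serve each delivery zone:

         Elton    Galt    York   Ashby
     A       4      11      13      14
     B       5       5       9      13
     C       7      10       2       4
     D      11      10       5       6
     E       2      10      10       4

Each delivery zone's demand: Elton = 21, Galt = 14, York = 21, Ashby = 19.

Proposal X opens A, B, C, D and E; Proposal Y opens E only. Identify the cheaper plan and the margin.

Proposal Y is cheaper by 507.

Proposal X: {A, B, C, D, E}: Elton→E 2·21=42, Galt→B 5·14=70, York→C 2·21=42, Ashby→C 4·19=76. Service 230; fixed 836; total 1066.
Proposal Y: {E}: Elton→E 2·21=42, Galt→E 10·14=140, York→E 10·21=210, Ashby→E 4·19=76. Service 468; fixed 91; total 559.
Difference: |1066 − 559| = 507.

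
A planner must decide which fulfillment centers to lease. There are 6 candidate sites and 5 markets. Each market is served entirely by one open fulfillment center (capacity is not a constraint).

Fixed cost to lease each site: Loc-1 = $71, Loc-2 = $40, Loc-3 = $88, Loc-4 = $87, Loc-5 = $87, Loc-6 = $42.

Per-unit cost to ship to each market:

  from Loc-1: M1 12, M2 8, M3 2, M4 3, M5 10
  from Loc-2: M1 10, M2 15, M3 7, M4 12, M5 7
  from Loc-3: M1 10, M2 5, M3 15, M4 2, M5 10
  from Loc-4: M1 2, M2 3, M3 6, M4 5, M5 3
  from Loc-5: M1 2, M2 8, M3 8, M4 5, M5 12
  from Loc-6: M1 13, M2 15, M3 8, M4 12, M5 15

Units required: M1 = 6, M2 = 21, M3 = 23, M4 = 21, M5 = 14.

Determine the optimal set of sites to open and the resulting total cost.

For any fixed open set, each market goes to its cheapest open site; total = fixed + service.
{Loc-1, Loc-4}: M1→Loc-4 2·6=12, M2→Loc-4 3·21=63, M3→Loc-1 2·23=46, M4→Loc-1 3·21=63, M5→Loc-4 3·14=42. Service 226; fixed 158; total 384.
{Loc-1, Loc-2, Loc-4}: service 226 + fixed 198 = 424
{Loc-1, Loc-4, Loc-6}: service 226 + fixed 200 = 426
{Loc-1, Loc-2, Loc-3, Loc-4, Loc-5, Loc-6}: M1→Loc-4 2·6=12, M2→Loc-4 3·21=63, M3→Loc-1 2·23=46, M4→Loc-3 2·21=42, M5→Loc-4 3·14=42. Service 205; fixed 415; total 620.
No other subset beats 384.

Open Loc-1 and Loc-4; minimum total cost 384.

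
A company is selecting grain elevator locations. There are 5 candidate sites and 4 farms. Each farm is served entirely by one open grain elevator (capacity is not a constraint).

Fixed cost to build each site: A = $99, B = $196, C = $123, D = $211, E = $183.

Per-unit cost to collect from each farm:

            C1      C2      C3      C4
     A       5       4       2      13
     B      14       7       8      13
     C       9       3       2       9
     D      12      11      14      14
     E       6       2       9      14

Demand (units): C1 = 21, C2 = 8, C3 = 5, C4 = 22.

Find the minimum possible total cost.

Minimum total cost: 532

For any fixed open set, each farm goes to its cheapest open site; total = fixed + service.
{A}: C1→A 5·21=105, C2→A 4·8=32, C3→A 2·5=10, C4→A 13·22=286. Service 433; fixed 99; total 532.
{C}: C1→C 9·21=189, C2→C 3·8=24, C3→C 2·5=10, C4→C 9·22=198. Service 421; fixed 123; total 544.
{A, C}: service 337 + fixed 222 = 559
{A, B, C, D, E}: C1→A 5·21=105, C2→E 2·8=16, C3→A 2·5=10, C4→C 9·22=198. Service 329; fixed 812; total 1141.
No other subset beats 532.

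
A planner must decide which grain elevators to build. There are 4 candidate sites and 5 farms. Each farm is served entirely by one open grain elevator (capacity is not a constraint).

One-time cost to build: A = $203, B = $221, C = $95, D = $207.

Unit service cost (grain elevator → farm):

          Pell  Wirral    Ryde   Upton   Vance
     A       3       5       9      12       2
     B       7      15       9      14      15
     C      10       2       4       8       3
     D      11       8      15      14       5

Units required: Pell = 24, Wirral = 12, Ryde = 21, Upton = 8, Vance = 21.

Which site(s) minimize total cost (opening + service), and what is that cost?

For any fixed open set, each farm goes to its cheapest open site; total = fixed + service.
{C}: Pell→C 10·24=240, Wirral→C 2·12=24, Ryde→C 4·21=84, Upton→C 8·8=64, Vance→C 3·21=63. Service 475; fixed 95; total 570.
{A, C}: service 286 + fixed 298 = 584
{A}: Pell→A 3·24=72, Wirral→A 5·12=60, Ryde→A 9·21=189, Upton→A 12·8=96, Vance→A 2·21=42. Service 459; fixed 203; total 662.
{A, B, C, D}: service 286 + fixed 726 = 1012
(All 15 nonempty subsets were checked; C only is lowest.)

Open C only; minimum total cost 570.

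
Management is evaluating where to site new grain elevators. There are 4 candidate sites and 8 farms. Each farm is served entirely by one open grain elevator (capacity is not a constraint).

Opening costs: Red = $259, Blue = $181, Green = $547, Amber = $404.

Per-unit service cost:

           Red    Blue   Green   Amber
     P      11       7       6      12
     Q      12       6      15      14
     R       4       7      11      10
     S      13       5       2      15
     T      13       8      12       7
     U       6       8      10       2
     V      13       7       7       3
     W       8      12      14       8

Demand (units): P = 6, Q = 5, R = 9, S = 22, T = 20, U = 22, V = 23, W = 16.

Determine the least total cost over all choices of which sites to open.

For any fixed open set, each farm goes to its cheapest open site; total = fixed + service.
{Blue}: P→Blue 7·6=42, Q→Blue 6·5=30, R→Blue 7·9=63, S→Blue 5·22=110, T→Blue 8·20=160, U→Blue 8·22=176, V→Blue 7·23=161, W→Blue 12·16=192. Service 934; fixed 181; total 1115.
{Blue, Amber}: service 626 + fixed 585 = 1211
{Red, Blue}: P→Blue 7·6=42, Q→Blue 6·5=30, R→Red 4·9=36, S→Blue 5·22=110, T→Blue 8·20=160, U→Red 6·22=132, V→Blue 7·23=161, W→Red 8·16=128. Service 799; fixed 440; total 1239.
{Red, Blue, Green, Amber}: service 527 + fixed 1391 = 1918
(All 15 nonempty subsets were checked; Blue only is lowest.)

Minimum total cost: 1115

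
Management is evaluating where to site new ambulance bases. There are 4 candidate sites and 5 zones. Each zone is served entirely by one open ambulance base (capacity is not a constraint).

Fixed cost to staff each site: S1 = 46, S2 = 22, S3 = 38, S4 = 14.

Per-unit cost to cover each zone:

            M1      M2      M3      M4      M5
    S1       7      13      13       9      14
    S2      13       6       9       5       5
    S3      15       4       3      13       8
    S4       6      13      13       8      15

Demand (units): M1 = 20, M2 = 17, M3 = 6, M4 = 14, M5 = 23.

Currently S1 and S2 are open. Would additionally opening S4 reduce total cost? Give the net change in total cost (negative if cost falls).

Yes — net change −6 (cost falls by 6).

Current service cost with {S1, S2}: 481.
Adding S4: each zone re-picks its cheapest; new service cost 461, saving 20.
Extra fixed cost: 14. Net change = 14 − 20 = -6.
(Totals: 549 → 543.)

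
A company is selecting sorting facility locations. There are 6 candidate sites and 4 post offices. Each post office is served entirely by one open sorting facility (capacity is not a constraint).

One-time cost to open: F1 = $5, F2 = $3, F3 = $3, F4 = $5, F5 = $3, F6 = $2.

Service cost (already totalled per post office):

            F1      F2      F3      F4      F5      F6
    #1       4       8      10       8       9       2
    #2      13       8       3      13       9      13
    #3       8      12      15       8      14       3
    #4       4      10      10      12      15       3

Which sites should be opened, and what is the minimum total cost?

Open F3 and F6; minimum total cost 16.

For any fixed open set, each post office goes to its cheapest open site; total = fixed + service.
{F3, F6}: #1→F6 2, #2→F3 3, #3→F6 3, #4→F6 3. Service 11; fixed 5; total 16.
{F2, F3, F6}: service 11 + fixed 8 = 19
{F3, F5, F6}: #1→F6 2, #2→F3 3, #3→F6 3, #4→F6 3. Service 11; fixed 8; total 19.
{F1, F2, F3, F4, F5, F6}: service 11 + fixed 21 = 32
No other subset beats 16.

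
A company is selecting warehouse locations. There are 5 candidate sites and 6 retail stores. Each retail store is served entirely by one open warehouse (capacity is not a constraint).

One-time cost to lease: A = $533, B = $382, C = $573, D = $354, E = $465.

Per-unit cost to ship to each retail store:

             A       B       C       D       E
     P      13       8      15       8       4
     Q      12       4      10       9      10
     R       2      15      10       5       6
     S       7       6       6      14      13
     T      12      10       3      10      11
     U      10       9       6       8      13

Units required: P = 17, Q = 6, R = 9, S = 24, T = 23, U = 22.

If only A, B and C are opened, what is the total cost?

Each retail store is assigned to its cheapest site among the open ones.
{A, B, C}: P→B 8·17=136, Q→B 4·6=24, R→A 2·9=18, S→B 6·24=144, T→C 3·23=69, U→C 6·22=132. Service 523; fixed 1488; total 2011.

Total cost: 2011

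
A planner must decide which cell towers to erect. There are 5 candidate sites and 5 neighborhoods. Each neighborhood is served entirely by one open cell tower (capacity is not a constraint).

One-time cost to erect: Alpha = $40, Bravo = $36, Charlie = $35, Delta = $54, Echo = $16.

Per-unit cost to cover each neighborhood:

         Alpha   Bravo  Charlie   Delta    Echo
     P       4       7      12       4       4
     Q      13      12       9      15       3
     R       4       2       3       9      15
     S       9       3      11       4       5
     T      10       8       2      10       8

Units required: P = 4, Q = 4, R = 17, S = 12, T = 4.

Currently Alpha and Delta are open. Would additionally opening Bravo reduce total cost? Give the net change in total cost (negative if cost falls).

Current service cost with {Alpha, Delta}: 224.
Adding Bravo: each neighborhood re-picks its cheapest; new service cost 166, saving 58.
Extra fixed cost: 36. Net change = 36 − 58 = -22.
(Totals: 318 → 296.)

Yes — net change −22 (cost falls by 22).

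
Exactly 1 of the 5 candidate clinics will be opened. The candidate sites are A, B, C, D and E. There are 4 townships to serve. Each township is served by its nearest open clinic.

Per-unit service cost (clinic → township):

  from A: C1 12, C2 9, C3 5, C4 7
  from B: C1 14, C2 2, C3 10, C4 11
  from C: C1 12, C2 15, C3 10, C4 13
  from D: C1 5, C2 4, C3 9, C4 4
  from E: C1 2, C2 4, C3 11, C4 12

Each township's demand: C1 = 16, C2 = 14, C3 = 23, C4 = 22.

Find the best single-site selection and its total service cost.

Choose D only; total service cost 431.

With exactly 1 open, each township uses its cheapest among the chosen.
{D}: C1→D 5·16=80, C2→D 4·14=56, C3→D 9·23=207, C4→D 4·22=88. Service cost 431.
{A}: service cost 587
{E}: service cost 605
Among all 5 size-1 choices, {D} is lowest.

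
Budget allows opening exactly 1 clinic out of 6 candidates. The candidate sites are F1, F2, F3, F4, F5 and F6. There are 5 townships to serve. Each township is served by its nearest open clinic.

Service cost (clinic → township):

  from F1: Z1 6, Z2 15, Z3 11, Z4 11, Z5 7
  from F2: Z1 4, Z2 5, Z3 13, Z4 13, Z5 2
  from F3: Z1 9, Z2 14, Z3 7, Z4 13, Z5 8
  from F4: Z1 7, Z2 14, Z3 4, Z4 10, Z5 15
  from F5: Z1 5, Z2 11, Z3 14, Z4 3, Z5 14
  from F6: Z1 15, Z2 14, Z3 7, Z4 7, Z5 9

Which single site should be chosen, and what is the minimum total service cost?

With exactly 1 open, each township uses its cheapest among the chosen.
{F2}: Z1→F2 4, Z2→F2 5, Z3→F2 13, Z4→F2 13, Z5→F2 2. Service cost 37.
{F5}: service cost 47
{F1}: service cost 50
Among all 6 size-1 choices, {F2} is lowest.

Choose F2 only; total service cost 37.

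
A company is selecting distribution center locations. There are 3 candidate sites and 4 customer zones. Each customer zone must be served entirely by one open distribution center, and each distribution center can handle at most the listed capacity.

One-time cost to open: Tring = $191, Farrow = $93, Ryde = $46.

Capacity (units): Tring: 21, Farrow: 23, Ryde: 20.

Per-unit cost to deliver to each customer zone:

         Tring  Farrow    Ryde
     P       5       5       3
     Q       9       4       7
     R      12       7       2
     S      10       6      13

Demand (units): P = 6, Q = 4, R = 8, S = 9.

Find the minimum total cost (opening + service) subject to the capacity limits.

Open {Farrow, Ryde}: P→Ryde 3·6=18, Q→Farrow 4·4=16, R→Ryde 2·8=16, S→Farrow 6·9=54.
Loads: Farrow carries 13/23, Ryde carries 14/20. Service 104; fixed 139; total 243.
Next best feasible plan costs 255.

Minimum total cost: 243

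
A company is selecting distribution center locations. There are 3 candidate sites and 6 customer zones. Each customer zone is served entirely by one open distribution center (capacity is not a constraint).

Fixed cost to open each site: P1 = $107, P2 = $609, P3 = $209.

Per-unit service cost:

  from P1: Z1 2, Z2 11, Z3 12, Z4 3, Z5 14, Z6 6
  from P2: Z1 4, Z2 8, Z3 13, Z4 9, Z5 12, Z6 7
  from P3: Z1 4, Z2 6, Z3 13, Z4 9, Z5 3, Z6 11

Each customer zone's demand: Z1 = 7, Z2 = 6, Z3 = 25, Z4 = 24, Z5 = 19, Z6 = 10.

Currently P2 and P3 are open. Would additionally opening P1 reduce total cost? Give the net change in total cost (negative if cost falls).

Yes — net change −86 (cost falls by 86).

Current service cost with {P2, P3}: 732.
Adding P1: each customer zone re-picks its cheapest; new service cost 539, saving 193.
Extra fixed cost: 107. Net change = 107 − 193 = -86.
(Totals: 1550 → 1464.)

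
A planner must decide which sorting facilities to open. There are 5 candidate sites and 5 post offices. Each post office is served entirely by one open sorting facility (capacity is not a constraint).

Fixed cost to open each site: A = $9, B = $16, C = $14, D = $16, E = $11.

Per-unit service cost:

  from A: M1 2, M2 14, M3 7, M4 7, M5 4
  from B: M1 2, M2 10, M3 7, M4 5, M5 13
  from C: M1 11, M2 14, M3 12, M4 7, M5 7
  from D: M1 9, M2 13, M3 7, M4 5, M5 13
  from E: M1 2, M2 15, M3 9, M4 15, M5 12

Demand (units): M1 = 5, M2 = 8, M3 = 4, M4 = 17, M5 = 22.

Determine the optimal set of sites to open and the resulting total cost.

Open A and B; minimum total cost 316.

For any fixed open set, each post office goes to its cheapest open site; total = fixed + service.
{A, B}: M1→A 2·5=10, M2→B 10·8=80, M3→A 7·4=28, M4→B 5·17=85, M5→A 4·22=88. Service 291; fixed 25; total 316.
{A, B, E}: M1→A 2·5=10, M2→B 10·8=80, M3→A 7·4=28, M4→B 5·17=85, M5→A 4·22=88. Service 291; fixed 36; total 327.
{A, B, C}: service 291 + fixed 39 = 330
{A, B, C, D, E}: M1→A 2·5=10, M2→B 10·8=80, M3→A 7·4=28, M4→B 5·17=85, M5→A 4·22=88. Service 291; fixed 66; total 357.
No other subset beats 316.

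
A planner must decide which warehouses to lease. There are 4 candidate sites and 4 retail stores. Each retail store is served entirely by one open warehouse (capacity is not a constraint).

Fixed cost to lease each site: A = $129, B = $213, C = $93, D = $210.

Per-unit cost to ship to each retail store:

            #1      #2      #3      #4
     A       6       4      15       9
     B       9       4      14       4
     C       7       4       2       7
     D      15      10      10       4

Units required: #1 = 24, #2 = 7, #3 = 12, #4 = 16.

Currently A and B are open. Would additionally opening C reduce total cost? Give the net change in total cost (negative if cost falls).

Current service cost with {A, B}: 404.
Adding C: each retail store re-picks its cheapest; new service cost 260, saving 144.
Extra fixed cost: 93. Net change = 93 − 144 = -51.
(Totals: 746 → 695.)

Yes — net change −51 (cost falls by 51).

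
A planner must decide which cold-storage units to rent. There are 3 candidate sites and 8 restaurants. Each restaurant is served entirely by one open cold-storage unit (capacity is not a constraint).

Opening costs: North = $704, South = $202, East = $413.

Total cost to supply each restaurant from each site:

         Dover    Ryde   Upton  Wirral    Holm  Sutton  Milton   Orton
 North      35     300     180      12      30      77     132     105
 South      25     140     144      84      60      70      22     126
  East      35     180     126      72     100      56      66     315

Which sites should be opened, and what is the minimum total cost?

Open South only; minimum total cost 873.

For any fixed open set, each restaurant goes to its cheapest open site; total = fixed + service.
{South}: Dover→South 25, Ryde→South 140, Upton→South 144, Wirral→South 84, Holm→South 60, Sutton→South 70, Milton→South 22, Orton→South 126. Service 671; fixed 202; total 873.
{South, East}: service 627 + fixed 615 = 1242
{East}: service 950 + fixed 413 = 1363
{North, South, East}: service 516 + fixed 1319 = 1835
(All 7 nonempty subsets were checked; South only is lowest.)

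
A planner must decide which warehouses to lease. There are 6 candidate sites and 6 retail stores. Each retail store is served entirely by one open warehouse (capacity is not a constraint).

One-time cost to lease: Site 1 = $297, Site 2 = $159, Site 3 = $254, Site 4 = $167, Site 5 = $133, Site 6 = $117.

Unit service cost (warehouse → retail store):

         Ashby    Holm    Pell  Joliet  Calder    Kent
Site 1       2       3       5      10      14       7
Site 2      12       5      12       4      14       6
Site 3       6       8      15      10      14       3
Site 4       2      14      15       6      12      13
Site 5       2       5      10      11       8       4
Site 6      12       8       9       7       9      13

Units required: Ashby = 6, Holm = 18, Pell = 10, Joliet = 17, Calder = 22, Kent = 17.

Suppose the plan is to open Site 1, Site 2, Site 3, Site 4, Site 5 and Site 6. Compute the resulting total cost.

Each retail store is assigned to its cheapest site among the open ones.
{Site 1, Site 2, Site 3, Site 4, Site 5, Site 6}: Ashby→Site 1 2·6=12, Holm→Site 1 3·18=54, Pell→Site 1 5·10=50, Joliet→Site 2 4·17=68, Calder→Site 5 8·22=176, Kent→Site 3 3·17=51. Service 411; fixed 1127; total 1538.

Total cost: 1538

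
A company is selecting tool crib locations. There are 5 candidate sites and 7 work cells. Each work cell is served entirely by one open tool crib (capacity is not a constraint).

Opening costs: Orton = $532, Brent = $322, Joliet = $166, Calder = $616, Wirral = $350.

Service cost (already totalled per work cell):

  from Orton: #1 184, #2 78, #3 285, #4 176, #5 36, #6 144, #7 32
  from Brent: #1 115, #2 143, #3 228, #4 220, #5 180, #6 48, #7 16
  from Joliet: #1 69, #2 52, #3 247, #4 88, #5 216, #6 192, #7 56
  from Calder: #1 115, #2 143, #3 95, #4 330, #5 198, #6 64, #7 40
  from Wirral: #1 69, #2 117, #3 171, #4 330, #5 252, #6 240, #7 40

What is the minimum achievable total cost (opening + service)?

Minimum total cost: 1086

For any fixed open set, each work cell goes to its cheapest open site; total = fixed + service.
{Joliet}: #1→Joliet 69, #2→Joliet 52, #3→Joliet 247, #4→Joliet 88, #5→Joliet 216, #6→Joliet 192, #7→Joliet 56. Service 920; fixed 166; total 1086.
{Brent, Joliet}: service 681 + fixed 488 = 1169
{Brent}: #1→Brent 115, #2→Brent 143, #3→Brent 228, #4→Brent 220, #5→Brent 180, #6→Brent 48, #7→Brent 16. Service 950; fixed 322; total 1272.
{Orton, Brent, Joliet, Calder, Wirral}: #1→Joliet 69, #2→Joliet 52, #3→Calder 95, #4→Joliet 88, #5→Orton 36, #6→Brent 48, #7→Brent 16. Service 404; fixed 1986; total 2390.
No other subset beats 1086.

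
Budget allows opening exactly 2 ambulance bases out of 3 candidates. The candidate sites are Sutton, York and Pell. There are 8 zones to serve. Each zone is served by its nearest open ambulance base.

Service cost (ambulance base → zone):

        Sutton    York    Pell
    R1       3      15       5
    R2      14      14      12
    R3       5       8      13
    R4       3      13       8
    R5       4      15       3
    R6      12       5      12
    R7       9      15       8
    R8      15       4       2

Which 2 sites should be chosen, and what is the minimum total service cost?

Choose Sutton and York; total service cost 47.

With exactly 2 open, each zone uses its cheapest among the chosen.
{Sutton, York}: R1→Sutton 3, R2→Sutton 14, R3→Sutton 5, R4→Sutton 3, R5→Sutton 4, R6→York 5, R7→Sutton 9, R8→York 4. Service cost 47.
{Sutton, Pell}: service cost 48
{York, Pell}: service cost 51
Among all 3 size-2 choices, {Sutton, York} is lowest.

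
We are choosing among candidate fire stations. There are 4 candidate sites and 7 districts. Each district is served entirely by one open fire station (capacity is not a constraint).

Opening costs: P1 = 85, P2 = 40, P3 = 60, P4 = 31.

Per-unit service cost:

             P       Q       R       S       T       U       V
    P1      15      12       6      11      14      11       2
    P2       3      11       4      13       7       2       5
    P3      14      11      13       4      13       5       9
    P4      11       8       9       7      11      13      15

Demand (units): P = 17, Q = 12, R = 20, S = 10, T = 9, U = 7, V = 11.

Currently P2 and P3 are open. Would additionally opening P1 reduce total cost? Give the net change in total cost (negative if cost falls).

No — net change +52 (cost rises by 52).

Current service cost with {P2, P3}: 435.
Adding P1: each district re-picks its cheapest; new service cost 402, saving 33.
Extra fixed cost: 85. Net change = 85 − 33 = 52.
(Totals: 535 → 587.)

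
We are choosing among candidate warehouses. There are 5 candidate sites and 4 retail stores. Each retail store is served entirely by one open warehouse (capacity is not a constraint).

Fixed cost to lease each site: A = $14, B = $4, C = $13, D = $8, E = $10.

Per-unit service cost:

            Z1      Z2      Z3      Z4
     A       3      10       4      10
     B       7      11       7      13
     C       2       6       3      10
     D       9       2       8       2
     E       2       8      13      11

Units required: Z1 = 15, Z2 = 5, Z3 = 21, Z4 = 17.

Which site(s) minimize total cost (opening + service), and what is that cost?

Open C and D; minimum total cost 158.

For any fixed open set, each retail store goes to its cheapest open site; total = fixed + service.
{C, D}: Z1→C 2·15=30, Z2→D 2·5=10, Z3→C 3·21=63, Z4→D 2·17=34. Service 137; fixed 21; total 158.
{B, C, D}: service 137 + fixed 25 = 162
{C, D, E}: service 137 + fixed 31 = 168
{A, B, C, D, E}: service 137 + fixed 49 = 186
No other subset beats 158.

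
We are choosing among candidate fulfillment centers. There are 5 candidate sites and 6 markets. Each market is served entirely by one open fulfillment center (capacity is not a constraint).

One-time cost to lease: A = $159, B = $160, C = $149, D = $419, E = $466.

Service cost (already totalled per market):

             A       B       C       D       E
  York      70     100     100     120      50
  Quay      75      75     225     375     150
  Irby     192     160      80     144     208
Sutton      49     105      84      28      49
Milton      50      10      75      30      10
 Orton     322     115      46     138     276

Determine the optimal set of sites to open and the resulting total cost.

Open A and C; minimum total cost 678.

For any fixed open set, each market goes to its cheapest open site; total = fixed + service.
{A, C}: York→A 70, Quay→A 75, Irby→C 80, Sutton→A 49, Milton→A 50, Orton→C 46. Service 370; fixed 308; total 678.
{B, C}: York→B 100, Quay→B 75, Irby→C 80, Sutton→C 84, Milton→B 10, Orton→C 46. Service 395; fixed 309; total 704.
{B}: service 565 + fixed 160 = 725
{A, B, C, D, E}: service 289 + fixed 1353 = 1642
No other subset beats 678.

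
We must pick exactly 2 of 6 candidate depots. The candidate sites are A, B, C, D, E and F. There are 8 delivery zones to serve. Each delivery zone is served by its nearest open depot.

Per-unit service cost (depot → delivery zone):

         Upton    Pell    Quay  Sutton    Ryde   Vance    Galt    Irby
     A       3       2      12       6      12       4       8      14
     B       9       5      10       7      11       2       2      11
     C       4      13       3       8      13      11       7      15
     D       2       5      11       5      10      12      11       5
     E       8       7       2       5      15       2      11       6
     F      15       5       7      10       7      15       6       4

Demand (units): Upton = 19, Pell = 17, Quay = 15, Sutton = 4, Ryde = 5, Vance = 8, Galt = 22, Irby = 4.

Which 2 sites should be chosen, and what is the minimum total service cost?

Choose B and C; total service cost 393.

With exactly 2 open, each delivery zone uses its cheapest among the chosen.
{B, C}: Upton→C 4·19=76, Pell→B 5·17=85, Quay→C 3·15=45, Sutton→B 7·4=28, Ryde→B 11·5=55, Vance→B 2·8=16, Galt→B 2·22=44, Irby→B 11·4=44. Service cost 393.
{A, E}: service cost 417
{B, D}: service cost 423
Among all 15 size-2 choices, {B, C} is lowest.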